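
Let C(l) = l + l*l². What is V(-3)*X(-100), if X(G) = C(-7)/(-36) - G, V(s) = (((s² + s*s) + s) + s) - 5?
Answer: 13825/18 ≈ 768.06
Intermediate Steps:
C(l) = l + l³
V(s) = -5 + 2*s + 2*s² (V(s) = (((s² + s²) + s) + s) - 5 = ((2*s² + s) + s) - 5 = ((s + 2*s²) + s) - 5 = (2*s + 2*s²) - 5 = -5 + 2*s + 2*s²)
X(G) = 175/18 - G (X(G) = (-7 + (-7)³)/(-36) - G = (-7 - 343)*(-1/36) - G = -350*(-1/36) - G = 175/18 - G)
V(-3)*X(-100) = (-5 + 2*(-3) + 2*(-3)²)*(175/18 - 1*(-100)) = (-5 - 6 + 2*9)*(175/18 + 100) = (-5 - 6 + 18)*(1975/18) = 7*(1975/18) = 13825/18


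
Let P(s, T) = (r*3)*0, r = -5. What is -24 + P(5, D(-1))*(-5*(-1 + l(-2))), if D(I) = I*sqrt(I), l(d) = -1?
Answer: -24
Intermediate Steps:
D(I) = I**(3/2)
P(s, T) = 0 (P(s, T) = -5*3*0 = -15*0 = 0)
-24 + P(5, D(-1))*(-5*(-1 + l(-2))) = -24 + 0*(-5*(-1 - 1)) = -24 + 0*(-5*(-2)) = -24 + 0*10 = -24 + 0 = -24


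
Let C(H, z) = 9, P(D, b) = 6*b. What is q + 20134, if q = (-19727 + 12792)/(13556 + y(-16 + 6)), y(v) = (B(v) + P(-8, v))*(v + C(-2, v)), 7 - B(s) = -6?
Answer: 273875867/13603 ≈ 20134.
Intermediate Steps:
B(s) = 13 (B(s) = 7 - 1*(-6) = 7 + 6 = 13)
y(v) = (9 + v)*(13 + 6*v) (y(v) = (13 + 6*v)*(v + 9) = (13 + 6*v)*(9 + v) = (9 + v)*(13 + 6*v))
q = -6935/13603 (q = (-19727 + 12792)/(13556 + (117 + 6*(-16 + 6)**2 + 67*(-16 + 6))) = -6935/(13556 + (117 + 6*(-10)**2 + 67*(-10))) = -6935/(13556 + (117 + 6*100 - 670)) = -6935/(13556 + (117 + 600 - 670)) = -6935/(13556 + 47) = -6935/13603 ≈ -0.50981)
q + 20134 = -6935/13603 + 20134 = 273875867/13603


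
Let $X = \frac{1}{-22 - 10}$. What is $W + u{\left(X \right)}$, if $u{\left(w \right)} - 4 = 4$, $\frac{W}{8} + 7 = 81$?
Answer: $600$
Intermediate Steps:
$W = 592$ ($W = -56 + 8 \cdot 81 = -56 + 648 = 592$)
$X = - \frac{1}{32}$ ($X = \frac{1}{-32} = - \frac{1}{32} \approx -0.03125$)
$u{\left(w \right)} = 8$ ($u{\left(w \right)} = 4 + 4 = 8$)
$W + u{\left(X \right)} = 592 + 8 = 600$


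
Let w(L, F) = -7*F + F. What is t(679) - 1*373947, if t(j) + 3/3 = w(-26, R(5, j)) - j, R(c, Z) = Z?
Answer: -378701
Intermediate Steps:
w(L, F) = -6*F
t(j) = -1 - 7*j (t(j) = -1 + (-6*j - j) = -1 - 7*j)
t(679) - 1*373947 = (-1 - 7*679) - 1*373947 = (-1 - 4753) - 373947 = -4754 - 373947 = -378701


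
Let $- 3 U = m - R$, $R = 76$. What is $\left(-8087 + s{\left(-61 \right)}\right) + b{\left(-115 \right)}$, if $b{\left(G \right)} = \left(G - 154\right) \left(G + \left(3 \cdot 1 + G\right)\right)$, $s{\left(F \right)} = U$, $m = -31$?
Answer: $\frac{159035}{3} \approx 53012.0$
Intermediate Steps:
$U = \frac{107}{3}$ ($U = - \frac{-31 - 76}{3} = \left(- \frac{1}{3}\right) \left(-107\right) = \frac{107}{3} \approx 35.667$)
$s{\left(F \right)} = \frac{107}{3}$
$b{\left(G \right)} = \left(-154 + G\right) \left(3 + 2 G\right)$ ($b{\left(G \right)} = \left(-154 + G\right) \left(G + \left(3 + G\right)\right) = \left(-154 + G\right) \left(3 + 2 G\right)$)
$\left(-8087 + s{\left(-61 \right)}\right) + b{\left(-115 \right)} = \left(-8087 + \frac{107}{3}\right) - \left(-34613 - 26450\right) = - \frac{24154}{3} + \left(-462 + 35075 + 2 \cdot 13225\right) = - \frac{24154}{3} + \left(-462 + 35075 + 26450\right) = - \frac{24154}{3} + 61063 = \frac{159035}{3}$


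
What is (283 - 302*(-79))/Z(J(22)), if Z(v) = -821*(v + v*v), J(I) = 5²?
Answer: -1857/41050 ≈ -0.045238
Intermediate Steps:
J(I) = 25
Z(v) = -821*v - 821*v² (Z(v) = -821*(v + v²) = -821*v - 821*v²)
(283 - 302*(-79))/Z(J(22)) = (283 - 302*(-79))/((-821*25*(1 + 25))) = (283 + 23858)/((-821*25*26)) = 24141/(-533650) = 24141*(-1/533650) = -1857/41050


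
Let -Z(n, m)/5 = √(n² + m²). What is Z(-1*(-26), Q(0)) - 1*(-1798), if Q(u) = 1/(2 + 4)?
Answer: 1798 - 5*√24337/6 ≈ 1668.0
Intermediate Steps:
Q(u) = ⅙ (Q(u) = 1/6 = ⅙)
Z(n, m) = -5*√(m² + n²) (Z(n, m) = -5*√(n² + m²) = -5*√(m² + n²))
Z(-1*(-26), Q(0)) - 1*(-1798) = -5*√((⅙)² + (-1*(-26))²) - 1*(-1798) = -5*√(1/36 + 26²) + 1798 = -5*√(1/36 + 676) + 1798 = -5*√24337/6 + 1798 = 1798 - 5*√24337/6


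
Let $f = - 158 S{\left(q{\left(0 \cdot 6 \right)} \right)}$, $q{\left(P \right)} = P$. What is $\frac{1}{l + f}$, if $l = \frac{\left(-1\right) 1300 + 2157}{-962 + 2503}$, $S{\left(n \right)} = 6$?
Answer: $- \frac{1541}{1460011} \approx -0.0010555$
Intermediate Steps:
$f = -948$ ($f = \left(-158\right) 6 = -948$)
$l = \frac{857}{1541}$ ($l = \frac{-1300 + 2157}{1541} = 857 \cdot \frac{1}{1541} = \frac{857}{1541} \approx 0.55613$)
$\frac{1}{l + f} = \frac{1}{\frac{857}{1541} - 948} = \frac{1}{- \frac{1460011}{1541}} = - \frac{1541}{1460011}$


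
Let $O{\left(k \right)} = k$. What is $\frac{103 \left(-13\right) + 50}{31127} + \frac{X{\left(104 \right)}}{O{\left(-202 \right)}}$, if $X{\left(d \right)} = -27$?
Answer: $\frac{580051}{6287654} \approx 0.092252$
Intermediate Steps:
$\frac{103 \left(-13\right) + 50}{31127} + \frac{X{\left(104 \right)}}{O{\left(-202 \right)}} = \frac{103 \left(-13\right) + 50}{31127} - \frac{27}{-202} = \left(-1339 + 50\right) \frac{1}{31127} - - \frac{27}{202} = \left(-1289\right) \frac{1}{31127} + \frac{27}{202} = - \frac{1289}{31127} + \frac{27}{202} = \frac{580051}{6287654}$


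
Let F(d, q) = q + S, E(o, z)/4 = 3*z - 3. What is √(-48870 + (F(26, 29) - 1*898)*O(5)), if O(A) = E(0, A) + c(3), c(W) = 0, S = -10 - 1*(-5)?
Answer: I*√90822 ≈ 301.37*I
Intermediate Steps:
E(o, z) = -12 + 12*z (E(o, z) = 4*(3*z - 3) = 4*(-3 + 3*z) = -12 + 12*z)
S = -5 (S = -10 + 5 = -5)
F(d, q) = -5 + q (F(d, q) = q - 5 = -5 + q)
O(A) = -12 + 12*A (O(A) = (-12 + 12*A) + 0 = -12 + 12*A)
√(-48870 + (F(26, 29) - 1*898)*O(5)) = √(-48870 + ((-5 + 29) - 1*898)*(-12 + 12*5)) = √(-48870 + (24 - 898)*(-12 + 60)) = √(-48870 - 874*48) = √(-48870 - 41952) = √(-90822) = I*√90822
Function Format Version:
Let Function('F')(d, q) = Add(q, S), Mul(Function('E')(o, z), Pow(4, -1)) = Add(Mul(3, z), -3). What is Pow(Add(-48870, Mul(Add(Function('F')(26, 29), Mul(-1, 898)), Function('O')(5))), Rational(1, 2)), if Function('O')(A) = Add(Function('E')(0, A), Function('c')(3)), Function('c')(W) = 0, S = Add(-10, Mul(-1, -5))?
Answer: Mul(I, Pow(90822, Rational(1, 2))) ≈ Mul(301.37, I)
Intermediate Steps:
Function('E')(o, z) = Add(-12, Mul(12, z)) (Function('E')(o, z) = Mul(4, Add(Mul(3, z), -3)) = Mul(4, Add(-3, Mul(3, z))) = Add(-12, Mul(12, z)))
S = -5 (S = Add(-10, 5) = -5)
Function('F')(d, q) = Add(-5, q) (Function('F')(d, q) = Add(q, -5) = Add(-5, q))
Function('O')(A) = Add(-12, Mul(12, A)) (Function('O')(A) = Add(Add(-12, Mul(12, A)), 0) = Add(-12, Mul(12, A)))
Pow(Add(-48870, Mul(Add(Function('F')(26, 29), Mul(-1, 898)), Function('O')(5))), Rational(1, 2)) = Pow(Add(-48870, Mul(Add(Add(-5, 29), Mul(-1, 898)), Add(-12, Mul(12, 5)))), Rational(1, 2)) = Pow(Add(-48870, Mul(Add(24, -898), Add(-12, 60))), Rational(1, 2)) = Pow(Add(-48870, Mul(-874, 48)), Rational(1, 2)) = Pow(Add(-48870, -41952), Rational(1, 2)) = Pow(-90822, Rational(1, 2)) = Mul(I, Pow(90822, Rational(1, 2)))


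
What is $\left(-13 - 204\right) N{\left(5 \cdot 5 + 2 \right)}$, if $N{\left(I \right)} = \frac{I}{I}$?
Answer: $-217$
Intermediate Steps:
$N{\left(I \right)} = 1$
$\left(-13 - 204\right) N{\left(5 \cdot 5 + 2 \right)} = \left(-13 - 204\right) 1 = \left(-217\right) 1 = -217$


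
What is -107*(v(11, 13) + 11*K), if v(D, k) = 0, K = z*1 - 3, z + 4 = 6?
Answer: 1177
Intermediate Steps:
z = 2 (z = -4 + 6 = 2)
K = -1 (K = 2*1 - 3 = 2 - 3 = -1)
-107*(v(11, 13) + 11*K) = -107*(0 + 11*(-1)) = -107*(0 - 11) = -107*(-11) = 1177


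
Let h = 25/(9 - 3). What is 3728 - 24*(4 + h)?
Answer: 3532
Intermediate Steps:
h = 25/6 ≈ 4.1667
3728 - 24*(4 + h) = 3728 - 24*(4 + 25/6) = 3728 - 24*49/6 = 3728 - 1*196 = 3728 - 196 = 3532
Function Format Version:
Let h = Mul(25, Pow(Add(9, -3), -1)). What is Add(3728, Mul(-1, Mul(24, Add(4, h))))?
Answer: 3532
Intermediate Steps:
h = Rational(25, 6) (h = Mul(25, Pow(6, -1)) = Mul(25, Rational(1, 6)) = Rational(25, 6) ≈ 4.1667)
Add(3728, Mul(-1, Mul(24, Add(4, h)))) = Add(3728, Mul(-1, Mul(24, Add(4, Rational(25, 6))))) = Add(3728, Mul(-1, Mul(24, Rational(49, 6)))) = Add(3728, Mul(-1, 196)) = Add(3728, -196) = 3532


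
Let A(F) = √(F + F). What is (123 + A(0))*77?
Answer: 9471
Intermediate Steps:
A(F) = √2*√F (A(F) = √(2*F) = √2*√F)
(123 + A(0))*77 = (123 + √2*√0)*77 = (123 + √2*0)*77 = (123 + 0)*77 = 123*77 = 9471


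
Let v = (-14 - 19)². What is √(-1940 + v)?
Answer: I*√851 ≈ 29.172*I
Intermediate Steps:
v = 1089 (v = (-33)² = 1089)
√(-1940 + v) = √(-1940 + 1089) = √(-851) = I*√851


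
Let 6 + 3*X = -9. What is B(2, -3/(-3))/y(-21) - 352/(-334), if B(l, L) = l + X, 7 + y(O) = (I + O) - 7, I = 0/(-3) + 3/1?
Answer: 6133/5344 ≈ 1.1476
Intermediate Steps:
X = -5 (X = -2 + (⅓)*(-9) = -2 - 3 = -5)
I = 3 (I = 0*(-⅓) + 3*1 = 0 + 3 = 3)
y(O) = -11 + O (y(O) = -7 + ((3 + O) - 7) = -7 + (-4 + O) = -11 + O)
B(l, L) = -5 + l (B(l, L) = l - 5 = -5 + l)
B(2, -3/(-3))/y(-21) - 352/(-334) = (-5 + 2)/(-11 - 21) - 352/(-334) = -3/(-32) - 352*(-1/334) = -3*(-1/32) + 176/167 = 3/32 + 176/167 = 6133/5344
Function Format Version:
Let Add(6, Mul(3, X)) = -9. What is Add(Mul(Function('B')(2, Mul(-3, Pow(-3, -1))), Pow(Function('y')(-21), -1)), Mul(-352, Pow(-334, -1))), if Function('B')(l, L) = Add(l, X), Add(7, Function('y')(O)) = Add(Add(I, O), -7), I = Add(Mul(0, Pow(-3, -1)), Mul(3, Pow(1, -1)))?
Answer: Rational(6133, 5344) ≈ 1.1476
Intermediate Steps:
X = -5 (X = Add(-2, Mul(Rational(1, 3), -9)) = Add(-2, -3) = -5)
I = 3 (I = Add(Mul(0, Rational(-1, 3)), Mul(3, 1)) = Add(0, 3) = 3)
Function('y')(O) = Add(-11, O) (Function('y')(O) = Add(-7, Add(Add(3, O), -7)) = Add(-7, Add(-4, O)) = Add(-11, O))
Function('B')(l, L) = Add(-5, l) (Function('B')(l, L) = Add(l, -5) = Add(-5, l))
Add(Mul(Function('B')(2, Mul(-3, Pow(-3, -1))), Pow(Function('y')(-21), -1)), Mul(-352, Pow(-334, -1))) = Add(Mul(Add(-5, 2), Pow(Add(-11, -21), -1)), Mul(-352, Pow(-334, -1))) = Add(Mul(-3, Pow(-32, -1)), Mul(-352, Rational(-1, 334))) = Add(Mul(-3, Rational(-1, 32)), Rational(176, 167)) = Add(Rational(3, 32), Rational(176, 167)) = Rational(6133, 5344)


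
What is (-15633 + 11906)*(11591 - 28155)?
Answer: 61734028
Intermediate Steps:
(-15633 + 11906)*(11591 - 28155) = -3727*(-16564) = 61734028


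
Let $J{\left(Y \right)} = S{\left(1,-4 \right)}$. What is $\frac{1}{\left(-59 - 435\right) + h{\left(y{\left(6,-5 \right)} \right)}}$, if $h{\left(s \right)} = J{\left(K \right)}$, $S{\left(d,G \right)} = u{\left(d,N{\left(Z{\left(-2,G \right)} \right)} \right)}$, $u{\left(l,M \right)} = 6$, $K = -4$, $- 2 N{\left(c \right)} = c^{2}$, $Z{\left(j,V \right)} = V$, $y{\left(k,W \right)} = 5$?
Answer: $- \frac{1}{488} \approx -0.0020492$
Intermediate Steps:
$N{\left(c \right)} = - \frac{c^{2}}{2}$
$S{\left(d,G \right)} = 6$
$J{\left(Y \right)} = 6$
$h{\left(s \right)} = 6$
$\frac{1}{\left(-59 - 435\right) + h{\left(y{\left(6,-5 \right)} \right)}} = \frac{1}{\left(-59 - 435\right) + 6} = \frac{1}{-494 + 6} = \frac{1}{-488} = - \frac{1}{488}$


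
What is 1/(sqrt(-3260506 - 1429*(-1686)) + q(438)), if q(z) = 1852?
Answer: 463/1070279 - I*sqrt(212803)/2140558 ≈ 0.0004326 - 0.00021551*I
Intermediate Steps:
1/(sqrt(-3260506 - 1429*(-1686)) + q(438)) = 1/(sqrt(-3260506 - 1429*(-1686)) + 1852) = 1/(sqrt(-3260506 + 2409294) + 1852) = 1/(sqrt(-851212) + 1852) = 1/(2*I*sqrt(212803) + 1852) = 1/(1852 + 2*I*sqrt(212803))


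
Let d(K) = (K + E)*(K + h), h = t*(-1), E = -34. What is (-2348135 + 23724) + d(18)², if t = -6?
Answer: -2176955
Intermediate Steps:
h = 6 (h = -6*(-1) = 6)
d(K) = (-34 + K)*(6 + K) (d(K) = (K - 34)*(K + 6) = (-34 + K)*(6 + K))
(-2348135 + 23724) + d(18)² = (-2348135 + 23724) + (-204 + 18² - 28*18)² = -2324411 + (-204 + 324 - 504)² = -2324411 + (-384)² = -2324411 + 147456 = -2176955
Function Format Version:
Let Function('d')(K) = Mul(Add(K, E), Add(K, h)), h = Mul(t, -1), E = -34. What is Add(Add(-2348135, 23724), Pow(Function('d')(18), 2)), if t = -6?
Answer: -2176955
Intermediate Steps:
h = 6 (h = Mul(-6, -1) = 6)
Function('d')(K) = Mul(Add(-34, K), Add(6, K)) (Function('d')(K) = Mul(Add(K, -34), Add(K, 6)) = Mul(Add(-34, K), Add(6, K)))
Add(Add(-2348135, 23724), Pow(Function('d')(18), 2)) = Add(Add(-2348135, 23724), Pow(Add(-204, Pow(18, 2), Mul(-28, 18)), 2)) = Add(-2324411, Pow(Add(-204, 324, -504), 2)) = Add(-2324411, Pow(-384, 2)) = Add(-2324411, 147456) = -2176955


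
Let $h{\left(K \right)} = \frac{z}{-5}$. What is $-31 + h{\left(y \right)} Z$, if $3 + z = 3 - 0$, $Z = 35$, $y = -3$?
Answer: $-31$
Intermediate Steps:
$z = 0$ ($z = -3 + \left(3 - 0\right) = -3 + \left(3 + 0\right) = -3 + 3 = 0$)
$h{\left(K \right)} = 0$ ($h{\left(K \right)} = \frac{0}{-5} = 0 \left(- \frac{1}{5}\right) = 0$)
$-31 + h{\left(y \right)} Z = -31 + 0 \cdot 35 = -31 + 0 = -31$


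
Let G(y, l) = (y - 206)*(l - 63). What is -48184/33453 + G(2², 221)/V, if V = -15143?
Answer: 338035636/506578779 ≈ 0.66729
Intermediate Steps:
G(y, l) = (-206 + y)*(-63 + l)
-48184/33453 + G(2², 221)/V = -48184/33453 + (12978 - 206*221 - 63*2² + 221*2²)/(-15143) = -48184*1/33453 + (12978 - 45526 - 63*4 + 221*4)*(-1/15143) = -48184/33453 + (12978 - 45526 - 252 + 884)*(-1/15143) = -48184/33453 - 31916*(-1/15143) = -48184/33453 + 31916/15143 = 338035636/506578779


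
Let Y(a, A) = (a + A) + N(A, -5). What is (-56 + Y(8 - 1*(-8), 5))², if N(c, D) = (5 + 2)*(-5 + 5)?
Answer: 1225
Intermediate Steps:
N(c, D) = 0 (N(c, D) = 7*0 = 0)
Y(a, A) = A + a (Y(a, A) = (a + A) + 0 = (A + a) + 0 = A + a)
(-56 + Y(8 - 1*(-8), 5))² = (-56 + (5 + (8 - 1*(-8))))² = (-56 + (5 + (8 + 8)))² = (-56 + (5 + 16))² = (-56 + 21)² = (-35)² = 1225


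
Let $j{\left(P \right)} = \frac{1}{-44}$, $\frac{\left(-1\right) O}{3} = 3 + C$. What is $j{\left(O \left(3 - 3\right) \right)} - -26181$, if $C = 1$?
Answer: $\frac{1151963}{44} \approx 26181.0$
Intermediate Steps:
$O = -12$ ($O = - 3 \left(3 + 1\right) = \left(-3\right) 4 = -12$)
$j{\left(P \right)} = - \frac{1}{44}$
$j{\left(O \left(3 - 3\right) \right)} - -26181 = - \frac{1}{44} - -26181 = - \frac{1}{44} + 26181 = \frac{1151963}{44}$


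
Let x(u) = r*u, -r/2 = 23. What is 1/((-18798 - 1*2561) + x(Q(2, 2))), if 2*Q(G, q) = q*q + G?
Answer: -1/21497 ≈ -4.6518e-5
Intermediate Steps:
r = -46 (r = -2*23 = -46)
Q(G, q) = G/2 + q**2/2 (Q(G, q) = (q*q + G)/2 = (q**2 + G)/2 = (G + q**2)/2 = G/2 + q**2/2)
x(u) = -46*u
1/((-18798 - 1*2561) + x(Q(2, 2))) = 1/((-18798 - 1*2561) - 46*((1/2)*2 + (1/2)*2**2)) = 1/((-18798 - 2561) - 46*(1 + (1/2)*4)) = 1/(-21359 - 46*(1 + 2)) = 1/(-21359 - 46*3) = 1/(-21359 - 138) = 1/(-21497) = -1/21497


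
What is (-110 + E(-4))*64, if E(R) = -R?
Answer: -6784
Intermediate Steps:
(-110 + E(-4))*64 = (-110 - 1*(-4))*64 = (-110 + 4)*64 = -106*64 = -6784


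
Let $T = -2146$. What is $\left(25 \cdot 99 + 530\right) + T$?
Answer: $859$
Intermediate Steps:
$\left(25 \cdot 99 + 530\right) + T = \left(25 \cdot 99 + 530\right) - 2146 = \left(2475 + 530\right) - 2146 = 3005 - 2146 = 859$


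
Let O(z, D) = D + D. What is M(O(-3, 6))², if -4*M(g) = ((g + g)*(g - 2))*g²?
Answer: 74649600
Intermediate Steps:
O(z, D) = 2*D
M(g) = -g³*(-2 + g)/2 (M(g) = -(g + g)*(g - 2)*g²/4 = -(2*g)*(-2 + g)*g²/4 = -2*g*(-2 + g)*g²/4 = -g³*(-2 + g)/2)
M(O(-3, 6))² = ((2*6)³*(2 - 2*6)/2)² = ((½)*12³*(2 - 1*12))² = ((½)*1728*(2 - 12))² = ((½)*1728*(-10))² = (-8640)² = 74649600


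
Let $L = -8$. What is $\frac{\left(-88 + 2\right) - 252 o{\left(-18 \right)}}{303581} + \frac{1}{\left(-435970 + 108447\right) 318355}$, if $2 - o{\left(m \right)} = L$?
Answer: $- \frac{271723931940571}{31653961201185365} \approx -0.0085842$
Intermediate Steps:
$o{\left(m \right)} = 10$ ($o{\left(m \right)} = 2 - -8 = 2 + 8 = 10$)
$\frac{\left(-88 + 2\right) - 252 o{\left(-18 \right)}}{303581} + \frac{1}{\left(-435970 + 108447\right) 318355} = \frac{\left(-88 + 2\right) - 2520}{303581} + \frac{1}{\left(-435970 + 108447\right) 318355} = \left(-86 - 2520\right) \frac{1}{303581} + \frac{1}{-327523} \cdot \frac{1}{318355} = \left(-2606\right) \frac{1}{303581} - \frac{1}{104268584665} = - \frac{2606}{303581} - \frac{1}{104268584665} = - \frac{271723931940571}{31653961201185365}$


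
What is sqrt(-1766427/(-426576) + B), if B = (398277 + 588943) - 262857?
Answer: 21*sqrt(2075632656535)/35548 ≈ 851.10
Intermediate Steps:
B = 724363 (B = 987220 - 262857 = 724363)
sqrt(-1766427/(-426576) + B) = sqrt(-1766427/(-426576) + 724363) = sqrt(-1766427*(-1/426576) + 724363) = sqrt(588809/142192 + 724363) = sqrt(102999212505/142192) = 21*sqrt(2075632656535)/35548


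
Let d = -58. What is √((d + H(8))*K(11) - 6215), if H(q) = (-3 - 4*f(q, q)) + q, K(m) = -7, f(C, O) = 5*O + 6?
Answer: 2*I*√1139 ≈ 67.498*I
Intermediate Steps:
f(C, O) = 6 + 5*O
H(q) = -27 - 19*q (H(q) = (-3 - 4*(6 + 5*q)) + q = (-3 + (-24 - 20*q)) + q = (-27 - 20*q) + q = -27 - 19*q)
√((d + H(8))*K(11) - 6215) = √((-58 + (-27 - 19*8))*(-7) - 6215) = √((-58 + (-27 - 152))*(-7) - 6215) = √((-58 - 179)*(-7) - 6215) = √(-237*(-7) - 6215) = √(1659 - 6215) = √(-4556) = 2*I*√1139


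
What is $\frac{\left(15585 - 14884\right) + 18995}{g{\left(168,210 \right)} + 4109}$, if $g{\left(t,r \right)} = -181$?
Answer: $\frac{2462}{491} \approx 5.0143$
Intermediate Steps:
$\frac{\left(15585 - 14884\right) + 18995}{g{\left(168,210 \right)} + 4109} = \frac{\left(15585 - 14884\right) + 18995}{-181 + 4109} = \frac{\left(15585 - 14884\right) + 18995}{3928} = \left(701 + 18995\right) \frac{1}{3928} = 19696 \cdot \frac{1}{3928} = \frac{2462}{491}$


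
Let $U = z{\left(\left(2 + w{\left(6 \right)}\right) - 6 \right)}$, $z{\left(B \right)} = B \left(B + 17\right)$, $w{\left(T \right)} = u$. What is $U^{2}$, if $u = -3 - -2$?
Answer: $3600$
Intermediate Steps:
$u = -1$ ($u = -3 + 2 = -1$)
$w{\left(T \right)} = -1$
$z{\left(B \right)} = B \left(17 + B\right)$
$U = -60$ ($U = \left(\left(2 - 1\right) - 6\right) \left(17 + \left(\left(2 - 1\right) - 6\right)\right) = \left(1 - 6\right) \left(17 + \left(1 - 6\right)\right) = - 5 \left(17 - 5\right) = \left(-5\right) 12 = -60$)
$U^{2} = \left(-60\right)^{2} = 3600$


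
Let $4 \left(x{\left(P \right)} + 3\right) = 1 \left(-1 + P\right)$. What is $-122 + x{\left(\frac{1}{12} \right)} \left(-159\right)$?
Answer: $\frac{6263}{16} \approx 391.44$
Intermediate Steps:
$x{\left(P \right)} = - \frac{13}{4} + \frac{P}{4}$ ($x{\left(P \right)} = -3 + \frac{1 \left(-1 + P\right)}{4} = -3 + \frac{-1 + P}{4} = -3 + \left(- \frac{1}{4} + \frac{P}{4}\right) = - \frac{13}{4} + \frac{P}{4}$)
$-122 + x{\left(\frac{1}{12} \right)} \left(-159\right) = -122 + \left(- \frac{13}{4} + \frac{1}{4 \cdot 12}\right) \left(-159\right) = -122 + \left(- \frac{13}{4} + \frac{1}{4} \cdot \frac{1}{12}\right) \left(-159\right) = -122 + \left(- \frac{13}{4} + \frac{1}{48}\right) \left(-159\right) = -122 - - \frac{8215}{16} = -122 + \frac{8215}{16} = \frac{6263}{16}$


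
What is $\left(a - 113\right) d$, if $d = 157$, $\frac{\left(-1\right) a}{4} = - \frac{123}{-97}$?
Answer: $- \frac{1798121}{97} \approx -18537.0$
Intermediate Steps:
$a = - \frac{492}{97}$ ($a = - 4 \left(- \frac{123}{-97}\right) = - 4 \left(\left(-123\right) \left(- \frac{1}{97}\right)\right) = \left(-4\right) \frac{123}{97} = - \frac{492}{97} \approx -5.0722$)
$\left(a - 113\right) d = \left(- \frac{492}{97} - 113\right) 157 = \left(- \frac{11453}{97}\right) 157 = - \frac{1798121}{97}$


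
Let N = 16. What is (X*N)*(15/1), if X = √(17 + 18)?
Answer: 240*√35 ≈ 1419.9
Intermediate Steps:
X = √35 ≈ 5.9161
(X*N)*(15/1) = (√35*16)*(15/1) = (16*√35)*(15*1) = (16*√35)*15 = 240*√35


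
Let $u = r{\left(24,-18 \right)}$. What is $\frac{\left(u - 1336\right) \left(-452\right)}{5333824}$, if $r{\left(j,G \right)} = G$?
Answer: $\frac{76501}{666728} \approx 0.11474$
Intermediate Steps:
$u = -18$
$\frac{\left(u - 1336\right) \left(-452\right)}{5333824} = \frac{\left(-18 - 1336\right) \left(-452\right)}{5333824} = \left(-1354\right) \left(-452\right) \frac{1}{5333824} = 612008 \cdot \frac{1}{5333824} = \frac{76501}{666728}$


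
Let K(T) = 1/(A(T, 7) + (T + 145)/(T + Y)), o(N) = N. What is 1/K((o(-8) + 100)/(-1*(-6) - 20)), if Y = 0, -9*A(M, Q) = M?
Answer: -58931/2898 ≈ -20.335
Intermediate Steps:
A(M, Q) = -M/9
K(T) = 1/(-T/9 + (145 + T)/T) (K(T) = 1/(-T/9 + (T + 145)/(T + 0)) = 1/(-T/9 + (145 + T)/T))
1/K((o(-8) + 100)/(-1*(-6) - 20)) = 1/(9*((-8 + 100)/(-1*(-6) - 20))/(1305 - ((-8 + 100)/(-1*(-6) - 20))**2 + 9*((-8 + 100)/(-1*(-6) - 20)))) = 1/(9*(92/(6 - 20))/(1305 - (92/(6 - 20))**2 + 9*(92/(6 - 20)))) = 1/(9*(92/(-14))/(1305 - (92/(-14))**2 + 9*(92/(-14)))) = 1/(9*(92*(-1/14))/(1305 - (92*(-1/14))**2 + 9*(92*(-1/14)))) = 1/(9*(-46/7)/(1305 - (-46/7)**2 + 9*(-46/7))) = 1/(9*(-46/7)/(1305 - 1*2116/49 - 414/7)) = 1/(9*(-46/7)/(1305 - 2116/49 - 414/7)) = 1/(9*(-46/7)/(58931/49)) = 1/(9*(-46/7)*(49/58931)) = 1/(-2898/58931) = -58931/2898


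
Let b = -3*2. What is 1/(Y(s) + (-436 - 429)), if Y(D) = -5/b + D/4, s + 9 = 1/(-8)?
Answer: -96/83179 ≈ -0.0011541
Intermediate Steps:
b = -6
s = -73/8 (s = -9 + 1/(-8) = -9 - ⅛ = -73/8 ≈ -9.1250)
Y(D) = ⅚ + D/4 (Y(D) = -5/(-6) + D/4 = -5*(-⅙) + D*(¼) = ⅚ + D/4)
1/(Y(s) + (-436 - 429)) = 1/((⅚ + (¼)*(-73/8)) + (-436 - 429)) = 1/((⅚ - 73/32) - 865) = 1/(-139/96 - 865) = 1/(-83179/96) = -96/83179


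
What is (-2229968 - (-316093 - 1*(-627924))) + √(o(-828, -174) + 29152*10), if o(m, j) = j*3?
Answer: -2541799 + √290998 ≈ -2.5413e+6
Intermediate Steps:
o(m, j) = 3*j
(-2229968 - (-316093 - 1*(-627924))) + √(o(-828, -174) + 29152*10) = (-2229968 - (-316093 - 1*(-627924))) + √(3*(-174) + 29152*10) = (-2229968 - (-316093 + 627924)) + √(-522 + 291520) = (-2229968 - 1*311831) + √290998 = (-2229968 - 311831) + √290998 = -2541799 + √290998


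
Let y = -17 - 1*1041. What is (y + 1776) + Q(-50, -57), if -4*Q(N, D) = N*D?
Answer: 11/2 ≈ 5.5000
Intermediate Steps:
Q(N, D) = -D*N/4 (Q(N, D) = -N*D/4 = -D*N/4)
y = -1058 (y = -17 - 1041 = -1058)
(y + 1776) + Q(-50, -57) = (-1058 + 1776) - ¼*(-57)*(-50) = 718 - 1425/2 = 11/2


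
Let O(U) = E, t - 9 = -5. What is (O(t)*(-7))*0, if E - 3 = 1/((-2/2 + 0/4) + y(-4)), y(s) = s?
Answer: 0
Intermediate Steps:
t = 4 (t = 9 - 5 = 4)
E = 14/5 (E = 3 + 1/((-2/2 + 0/4) - 4) = 3 + 1/((-2*½ + 0*(¼)) - 4) = 3 + 1/((-1 + 0) - 4) = 3 + 1/(-1 - 4) = 3 + 1/(-5) = 3 - ⅕ = 14/5 ≈ 2.8000)
O(U) = 14/5
(O(t)*(-7))*0 = ((14/5)*(-7))*0 = -98/5*0 = 0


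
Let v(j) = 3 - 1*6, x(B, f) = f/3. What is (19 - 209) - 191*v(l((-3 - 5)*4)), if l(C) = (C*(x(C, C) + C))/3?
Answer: 383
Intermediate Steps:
x(B, f) = f/3 (x(B, f) = f*(⅓) = f/3)
l(C) = 4*C²/9 (l(C) = (C*(C/3 + C))/3 = (C*(4*C/3))*(⅓) = (4*C²/3)*(⅓) = 4*C²/9)
v(j) = -3 (v(j) = 3 - 6 = -3)
(19 - 209) - 191*v(l((-3 - 5)*4)) = (19 - 209) - 191*(-3) = -190 + 573 = 383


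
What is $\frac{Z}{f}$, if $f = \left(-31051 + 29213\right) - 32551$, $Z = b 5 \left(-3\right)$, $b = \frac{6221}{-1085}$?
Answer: $- \frac{6221}{2487471} \approx -0.0025009$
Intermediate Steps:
$b = - \frac{6221}{1085}$ ($b = 6221 \left(- \frac{1}{1085}\right) = - \frac{6221}{1085} \approx -5.7336$)
$Z = \frac{18663}{217}$ ($Z = - \frac{6221 \cdot 5 \left(-3\right)}{1085} = \left(- \frac{6221}{1085}\right) \left(-15\right) = \frac{18663}{217} \approx 86.005$)
$f = -34389$ ($f = -1838 - 32551 = -34389$)
$\frac{Z}{f} = \frac{18663}{217 \left(-34389\right)} = \frac{18663}{217} \left(- \frac{1}{34389}\right) = - \frac{6221}{2487471}$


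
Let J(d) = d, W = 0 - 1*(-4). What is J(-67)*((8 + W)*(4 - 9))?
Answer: 4020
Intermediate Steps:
W = 4 (W = 0 + 4 = 4)
J(-67)*((8 + W)*(4 - 9)) = -67*(8 + 4)*(4 - 9) = -804*(-5) = -67*(-60) = 4020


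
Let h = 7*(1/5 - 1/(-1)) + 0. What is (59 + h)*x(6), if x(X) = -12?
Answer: -4044/5 ≈ -808.80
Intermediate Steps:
h = 42/5 (h = 7*(1*(⅕) - 1*(-1)) + 0 = 7*(⅕ + 1) + 0 = 7*(6/5) + 0 = 42/5 + 0 = 42/5 ≈ 8.4000)
(59 + h)*x(6) = (59 + 42/5)*(-12) = (337/5)*(-12) = -4044/5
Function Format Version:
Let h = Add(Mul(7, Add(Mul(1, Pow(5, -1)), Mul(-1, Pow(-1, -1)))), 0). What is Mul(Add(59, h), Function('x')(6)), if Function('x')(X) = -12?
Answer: Rational(-4044, 5) ≈ -808.80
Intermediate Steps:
h = Rational(42, 5) (h = Add(Mul(7, Add(Mul(1, Rational(1, 5)), Mul(-1, -1))), 0) = Add(Mul(7, Add(Rational(1, 5), 1)), 0) = Add(Mul(7, Rational(6, 5)), 0) = Add(Rational(42, 5), 0) = Rational(42, 5) ≈ 8.4000)
Mul(Add(59, h), Function('x')(6)) = Mul(Add(59, Rational(42, 5)), -12) = Mul(Rational(337, 5), -12) = Rational(-4044, 5)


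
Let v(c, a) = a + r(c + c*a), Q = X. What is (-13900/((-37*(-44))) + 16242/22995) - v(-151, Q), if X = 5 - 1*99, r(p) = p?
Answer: -43540499972/3119655 ≈ -13957.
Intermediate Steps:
X = -94 (X = 5 - 99 = -94)
Q = -94
v(c, a) = a + c + a*c (v(c, a) = a + (c + c*a) = a + (c + a*c) = a + c + a*c)
(-13900/((-37*(-44))) + 16242/22995) - v(-151, Q) = (-13900/((-37*(-44))) + 16242/22995) - (-94 - 151*(1 - 94)) = (-13900/1628 + 16242*(1/22995)) - (-94 - 151*(-93)) = (-13900*1/1628 + 5414/7665) - (-94 + 14043) = (-3475/407 + 5414/7665) - 1*13949 = -24432377/3119655 - 13949 = -43540499972/3119655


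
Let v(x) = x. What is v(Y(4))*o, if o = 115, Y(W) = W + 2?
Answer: 690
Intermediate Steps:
Y(W) = 2 + W
v(Y(4))*o = (2 + 4)*115 = 6*115 = 690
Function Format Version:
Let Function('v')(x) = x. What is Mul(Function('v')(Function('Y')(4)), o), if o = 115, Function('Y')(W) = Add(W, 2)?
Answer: 690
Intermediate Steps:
Function('Y')(W) = Add(2, W)
Mul(Function('v')(Function('Y')(4)), o) = Mul(Add(2, 4), 115) = Mul(6, 115) = 690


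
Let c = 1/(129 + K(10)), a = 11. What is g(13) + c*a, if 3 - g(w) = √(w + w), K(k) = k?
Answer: 428/139 - √26 ≈ -2.0199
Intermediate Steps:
c = 1/139 (c = 1/(129 + 10) = 1/139 ≈ 0.0071942)
g(w) = 3 - √2*√w (g(w) = 3 - √(w + w) = 3 - √(2*w) = 3 - √2*√w)
g(13) + c*a = (3 - √2*√13) + (1/139)*11 = (3 - √26) + 11/139 = 428/139 - √26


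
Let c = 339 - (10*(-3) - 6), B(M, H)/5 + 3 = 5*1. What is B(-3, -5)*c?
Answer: 3750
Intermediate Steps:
B(M, H) = 10 (B(M, H) = -15 + 5*(5*1) = -15 + 5*5 = -15 + 25 = 10)
c = 375 (c = 339 - (-30 - 6) = 339 - 1*(-36) = 339 + 36 = 375)
B(-3, -5)*c = 10*375 = 3750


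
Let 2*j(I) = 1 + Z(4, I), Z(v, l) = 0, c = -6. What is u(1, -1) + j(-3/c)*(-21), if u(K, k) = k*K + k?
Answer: -25/2 ≈ -12.500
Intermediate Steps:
u(K, k) = k + K*k (u(K, k) = K*k + k = k + K*k)
j(I) = ½ (j(I) = (1 + 0)/2 = (½)*1 = ½)
u(1, -1) + j(-3/c)*(-21) = -(1 + 1) + (½)*(-21) = -1*2 - 21/2 = -2 - 21/2 = -25/2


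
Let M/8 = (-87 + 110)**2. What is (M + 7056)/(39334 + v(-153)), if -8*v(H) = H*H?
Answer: 90304/291263 ≈ 0.31004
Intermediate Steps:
v(H) = -H**2/8 (v(H) = -H*H/8 = -H**2/8)
M = 4232 (M = 8*(-87 + 110)**2 = 8*23**2 = 8*529 = 4232)
(M + 7056)/(39334 + v(-153)) = (4232 + 7056)/(39334 - 1/8*(-153)**2) = 11288/(39334 - 1/8*23409) = 11288/(39334 - 23409/8) = 11288/(291263/8) = 11288*(8/291263) = 90304/291263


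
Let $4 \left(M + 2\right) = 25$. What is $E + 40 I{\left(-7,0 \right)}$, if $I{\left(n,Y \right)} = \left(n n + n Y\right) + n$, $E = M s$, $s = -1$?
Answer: $\frac{6703}{4} \approx 1675.8$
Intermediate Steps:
$M = \frac{17}{4}$ ($M = -2 + \frac{1}{4} \cdot 25 = -2 + \frac{25}{4} = \frac{17}{4} \approx 4.25$)
$E = - \frac{17}{4}$ ($E = \frac{17}{4} \left(-1\right) = - \frac{17}{4} \approx -4.25$)
$I{\left(n,Y \right)} = n + n^{2} + Y n$ ($I{\left(n,Y \right)} = \left(n^{2} + Y n\right) + n = n + n^{2} + Y n$)
$E + 40 I{\left(-7,0 \right)} = - \frac{17}{4} + 40 \left(- 7 \left(1 + 0 - 7\right)\right) = - \frac{17}{4} + 40 \left(\left(-7\right) \left(-6\right)\right) = - \frac{17}{4} + 40 \cdot 42 = - \frac{17}{4} + 1680 = \frac{6703}{4}$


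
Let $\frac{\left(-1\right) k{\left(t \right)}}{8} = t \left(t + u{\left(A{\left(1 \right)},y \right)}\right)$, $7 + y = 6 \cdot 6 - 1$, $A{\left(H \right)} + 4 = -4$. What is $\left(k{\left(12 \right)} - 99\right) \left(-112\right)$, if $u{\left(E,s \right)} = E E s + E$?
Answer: $19321680$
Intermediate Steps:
$A{\left(H \right)} = -8$ ($A{\left(H \right)} = -4 - 4 = -8$)
$y = 28$ ($y = -7 + \left(6 \cdot 6 - 1\right) = -7 + \left(36 - 1\right) = -7 + 35 = 28$)
$u{\left(E,s \right)} = E + s E^{2}$ ($u{\left(E,s \right)} = E^{2} s + E = s E^{2} + E = E + s E^{2}$)
$k{\left(t \right)} = - 8 t \left(1784 + t\right)$ ($k{\left(t \right)} = - 8 t \left(t - 8 \left(1 - 224\right)\right) = - 8 t \left(t - -1784\right) = - 8 t \left(t + 1784\right) = - 8 t \left(1784 + t\right)$)
$\left(k{\left(12 \right)} - 99\right) \left(-112\right) = \left(\left(-8\right) 12 \left(1784 + 12\right) - 99\right) \left(-112\right) = \left(\left(-8\right) 12 \cdot 1796 - 99\right) \left(-112\right) = \left(-172416 - 99\right) \left(-112\right) = \left(-172515\right) \left(-112\right) = 19321680$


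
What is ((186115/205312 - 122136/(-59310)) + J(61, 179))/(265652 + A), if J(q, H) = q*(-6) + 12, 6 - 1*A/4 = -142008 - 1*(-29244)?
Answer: -712427150633/1454614130595840 ≈ -0.00048977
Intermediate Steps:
A = 451080 (A = 24 - 4*(-142008 - 1*(-29244)) = 24 - 4*(-142008 + 29244) = 24 - 4*(-112764) = 24 + 451056 = 451080)
J(q, H) = 12 - 6*q (J(q, H) = -6*q + 12 = 12 - 6*q)
((186115/205312 - 122136/(-59310)) + J(61, 179))/(265652 + A) = ((186115/205312 - 122136/(-59310)) + (12 - 6*61))/(265652 + 451080) = ((186115*(1/205312) - 122136*(-1/59310)) + (12 - 366))/716732 = ((186115/205312 + 20356/9885) - 354)*(1/716732) = (6019077847/2029509120 - 354)*(1/716732) = -712427150633/2029509120*1/716732 = -712427150633/1454614130595840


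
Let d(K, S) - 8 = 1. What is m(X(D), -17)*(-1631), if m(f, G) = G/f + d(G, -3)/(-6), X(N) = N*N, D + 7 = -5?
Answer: 380023/144 ≈ 2639.0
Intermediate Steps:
d(K, S) = 9 (d(K, S) = 8 + 1 = 9)
D = -12 (D = -7 - 5 = -12)
X(N) = N²
m(f, G) = -3/2 + G/f (m(f, G) = G/f + 9/(-6) = G/f + 9*(-⅙) = G/f - 3/2 = -3/2 + G/f)
m(X(D), -17)*(-1631) = (-3/2 - 17/((-12)²))*(-1631) = (-3/2 - 17/144)*(-1631) = -233/144*(-1631) = 380023/144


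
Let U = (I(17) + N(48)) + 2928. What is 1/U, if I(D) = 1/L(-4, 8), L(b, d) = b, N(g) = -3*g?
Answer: 4/11135 ≈ 0.00035923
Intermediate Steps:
I(D) = -1/4 (I(D) = 1/(-4) = -1/4)
U = 11135/4 (U = (-1/4 - 3*48) + 2928 = (-1/4 - 144) + 2928 = -577/4 + 2928 = 11135/4 ≈ 2783.8)
1/U = 1/(11135/4) = 4/11135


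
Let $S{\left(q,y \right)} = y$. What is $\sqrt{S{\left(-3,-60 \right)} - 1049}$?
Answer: $i \sqrt{1109} \approx 33.302 i$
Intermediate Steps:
$\sqrt{S{\left(-3,-60 \right)} - 1049} = \sqrt{-60 - 1049} = \sqrt{-1109} = i \sqrt{1109}$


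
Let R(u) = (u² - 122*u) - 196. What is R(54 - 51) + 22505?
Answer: 21952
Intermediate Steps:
R(u) = -196 + u² - 122*u
R(54 - 51) + 22505 = (-196 + (54 - 51)² - 122*(54 - 51)) + 22505 = (-196 + 3² - 122*3) + 22505 = (-196 + 9 - 366) + 22505 = -553 + 22505 = 21952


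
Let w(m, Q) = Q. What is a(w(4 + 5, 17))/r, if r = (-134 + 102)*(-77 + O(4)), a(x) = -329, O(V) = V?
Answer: -329/2336 ≈ -0.14084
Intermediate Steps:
r = 2336 (r = (-134 + 102)*(-77 + 4) = -32*(-73) = 2336)
a(w(4 + 5, 17))/r = -329/2336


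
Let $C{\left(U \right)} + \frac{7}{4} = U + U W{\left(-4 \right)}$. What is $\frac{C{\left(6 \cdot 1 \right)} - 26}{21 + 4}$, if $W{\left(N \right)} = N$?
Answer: $- \frac{183}{100} \approx -1.83$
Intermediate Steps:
$C{\left(U \right)} = - \frac{7}{4} - 3 U$ ($C{\left(U \right)} = - \frac{7}{4} + \left(U + U \left(-4\right)\right) = - \frac{7}{4} + \left(U - 4 U\right) = - \frac{7}{4} - 3 U$)
$\frac{C{\left(6 \cdot 1 \right)} - 26}{21 + 4} = \frac{\left(- \frac{7}{4} - 3 \cdot 6 \cdot 1\right) - 26}{21 + 4} = \frac{\left(- \frac{7}{4} - 18\right) - 26}{25} = \frac{- \frac{79}{4} - 26}{25} = \frac{1}{25} \left(- \frac{183}{4}\right) = - \frac{183}{100}$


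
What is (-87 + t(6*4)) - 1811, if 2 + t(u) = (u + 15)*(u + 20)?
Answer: -184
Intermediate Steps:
t(u) = -2 + (15 + u)*(20 + u) (t(u) = -2 + (u + 15)*(u + 20) = -2 + (15 + u)*(20 + u))
(-87 + t(6*4)) - 1811 = (-87 + (298 + (6*4)**2 + 35*(6*4))) - 1811 = (-87 + (298 + 24**2 + 35*24)) - 1811 = (-87 + (298 + 576 + 840)) - 1811 = (-87 + 1714) - 1811 = 1627 - 1811 = -184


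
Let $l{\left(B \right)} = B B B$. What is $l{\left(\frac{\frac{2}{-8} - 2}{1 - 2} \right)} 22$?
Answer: $\frac{8019}{32} \approx 250.59$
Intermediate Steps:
$l{\left(B \right)} = B^{3}$ ($l{\left(B \right)} = B^{2} B = B^{3}$)
$l{\left(\frac{\frac{2}{-8} - 2}{1 - 2} \right)} 22 = \left(\frac{\frac{2}{-8} - 2}{1 - 2}\right)^{3} \cdot 22 = \left(\frac{2 \left(- \frac{1}{8}\right) - 2}{-1}\right)^{3} \cdot 22 = \left(\left(- \frac{1}{4} - 2\right) \left(-1\right)\right)^{3} \cdot 22 = \left(\left(- \frac{9}{4}\right) \left(-1\right)\right)^{3} \cdot 22 = \left(\frac{9}{4}\right)^{3} \cdot 22 = \frac{729}{64} \cdot 22 = \frac{8019}{32}$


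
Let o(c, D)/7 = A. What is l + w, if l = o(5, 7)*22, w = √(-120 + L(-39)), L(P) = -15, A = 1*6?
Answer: 924 + 3*I*√15 ≈ 924.0 + 11.619*I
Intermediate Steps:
A = 6
o(c, D) = 42 (o(c, D) = 7*6 = 42)
w = 3*I*√15 (w = √(-120 - 15) = √(-135) = 3*I*√15 ≈ 11.619*I)
l = 924 (l = 42*22 = 924)
l + w = 924 + 3*I*√15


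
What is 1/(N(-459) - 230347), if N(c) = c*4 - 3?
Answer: -1/232186 ≈ -4.3069e-6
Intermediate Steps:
N(c) = -3 + 4*c (N(c) = 4*c - 3 = -3 + 4*c)
1/(N(-459) - 230347) = 1/((-3 + 4*(-459)) - 230347) = 1/((-3 - 1836) - 230347) = 1/(-1839 - 230347) = 1/(-232186) = -1/232186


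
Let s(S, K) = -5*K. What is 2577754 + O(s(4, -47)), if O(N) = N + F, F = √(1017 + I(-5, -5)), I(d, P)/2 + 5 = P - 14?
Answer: 2577989 + √969 ≈ 2.5780e+6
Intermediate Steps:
I(d, P) = -38 + 2*P (I(d, P) = -10 + 2*(P - 14) = -10 + 2*(-14 + P) = -10 + (-28 + 2*P) = -38 + 2*P)
F = √969 (F = √(1017 + (-38 + 2*(-5))) = √(1017 + (-38 - 10)) = √(1017 - 48) = √969 ≈ 31.129)
O(N) = N + √969
2577754 + O(s(4, -47)) = 2577754 + (-5*(-47) + √969) = 2577754 + (235 + √969) = 2577989 + √969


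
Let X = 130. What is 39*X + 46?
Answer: 5116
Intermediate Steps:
39*X + 46 = 39*130 + 46 = 5070 + 46 = 5116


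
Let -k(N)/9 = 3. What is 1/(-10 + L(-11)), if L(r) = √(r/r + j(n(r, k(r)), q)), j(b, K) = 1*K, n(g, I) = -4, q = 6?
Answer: -10/93 - √7/93 ≈ -0.13598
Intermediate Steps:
k(N) = -27 (k(N) = -9*3 = -27)
j(b, K) = K
L(r) = √7 (L(r) = √(r/r + 6) = √(1 + 6) = √7)
1/(-10 + L(-11)) = 1/(-10 + √7)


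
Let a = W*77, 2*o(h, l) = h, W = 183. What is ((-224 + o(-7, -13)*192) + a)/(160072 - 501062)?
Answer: -203/5246 ≈ -0.038696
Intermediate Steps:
o(h, l) = h/2
a = 14091 (a = 183*77 = 14091)
((-224 + o(-7, -13)*192) + a)/(160072 - 501062) = ((-224 + ((½)*(-7))*192) + 14091)/(160072 - 501062) = ((-224 - 7/2*192) + 14091)/(-340990) = ((-224 - 672) + 14091)*(-1/340990) = (-896 + 14091)*(-1/340990) = 13195*(-1/340990) = -203/5246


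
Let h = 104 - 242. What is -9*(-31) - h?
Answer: 417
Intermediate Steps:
h = -138
-9*(-31) - h = -9*(-31) - 1*(-138) = 279 + 138 = 417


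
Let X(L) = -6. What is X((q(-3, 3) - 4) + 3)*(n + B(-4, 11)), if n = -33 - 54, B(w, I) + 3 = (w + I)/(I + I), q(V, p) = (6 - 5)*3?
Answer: 5919/11 ≈ 538.09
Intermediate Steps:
q(V, p) = 3 (q(V, p) = 1*3 = 3)
B(w, I) = -3 + (I + w)/(2*I) (B(w, I) = -3 + (w + I)/(I + I) = -3 + (I + w)/((2*I)) = -3 + (I + w)*(1/(2*I)) = -3 + (I + w)/(2*I))
n = -87
X((q(-3, 3) - 4) + 3)*(n + B(-4, 11)) = -6*(-87 + (½)*(-4 - 5*11)/11) = -6*(-87 + (½)*(1/11)*(-4 - 55)) = -6*(-87 + (½)*(1/11)*(-59)) = -6*(-87 - 59/22) = -6*(-1973/22) = 5919/11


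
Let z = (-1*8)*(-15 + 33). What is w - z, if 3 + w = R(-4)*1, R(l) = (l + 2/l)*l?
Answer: 159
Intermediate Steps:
R(l) = l*(l + 2/l)
z = -144 (z = -8*18 = -144)
w = 15 (w = -3 + (2 + (-4)²)*1 = -3 + (2 + 16)*1 = -3 + 18*1 = -3 + 18 = 15)
w - z = 15 - 1*(-144) = 15 + 144 = 159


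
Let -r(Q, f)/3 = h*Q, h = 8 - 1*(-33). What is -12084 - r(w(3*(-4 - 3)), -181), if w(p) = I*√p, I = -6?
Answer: -12084 - 738*I*√21 ≈ -12084.0 - 3381.9*I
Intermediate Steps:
w(p) = -6*√p
h = 41 (h = 8 + 33 = 41)
r(Q, f) = -123*Q
-12084 - r(w(3*(-4 - 3)), -181) = -12084 - (-123)*(-6*√3*√(-4 - 3)) = -12084 - (-123)*(-6*I*√21) = -12084 - 738*I*√21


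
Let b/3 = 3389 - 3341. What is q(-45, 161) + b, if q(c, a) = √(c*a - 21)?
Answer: 144 + I*√7266 ≈ 144.0 + 85.241*I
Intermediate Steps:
q(c, a) = √(-21 + a*c) (q(c, a) = √(a*c - 21) = √(-21 + a*c))
b = 144 (b = 3*(3389 - 3341) = 3*48 = 144)
q(-45, 161) + b = √(-21 + 161*(-45)) + 144 = √(-21 - 7245) + 144 = √(-7266) + 144 = I*√7266 + 144 = 144 + I*√7266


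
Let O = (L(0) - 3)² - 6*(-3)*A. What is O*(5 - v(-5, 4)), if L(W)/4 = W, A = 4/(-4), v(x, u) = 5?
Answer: 0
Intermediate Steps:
A = -1 (A = 4*(-¼) = -1)
L(W) = 4*W
O = -9 (O = (4*0 - 3)² - 6*(-3)*(-1) = (0 - 3)² - (-18)*(-1) = (-3)² - 1*18 = 9 - 18 = -9)
O*(5 - v(-5, 4)) = -9*(5 - 1*5) = -9*(5 - 5) = -9*0 = 0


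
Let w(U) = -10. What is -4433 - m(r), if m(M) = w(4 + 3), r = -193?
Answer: -4423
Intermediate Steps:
m(M) = -10
-4433 - m(r) = -4433 - 1*(-10) = -4433 + 10 = -4423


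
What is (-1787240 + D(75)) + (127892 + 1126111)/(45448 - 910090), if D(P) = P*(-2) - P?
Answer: -515172855511/288214 ≈ -1.7875e+6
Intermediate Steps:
D(P) = -3*P (D(P) = -2*P - P = -3*P)
(-1787240 + D(75)) + (127892 + 1126111)/(45448 - 910090) = (-1787240 - 3*75) + (127892 + 1126111)/(45448 - 910090) = (-1787240 - 225) + 1254003/(-864642) = -1787465 + 1254003*(-1/864642) = -1787465 - 418001/288214 = -515172855511/288214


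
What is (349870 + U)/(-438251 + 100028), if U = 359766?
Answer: -709636/338223 ≈ -2.0981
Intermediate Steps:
(349870 + U)/(-438251 + 100028) = (349870 + 359766)/(-438251 + 100028) = 709636/(-338223) = 709636*(-1/338223) = -709636/338223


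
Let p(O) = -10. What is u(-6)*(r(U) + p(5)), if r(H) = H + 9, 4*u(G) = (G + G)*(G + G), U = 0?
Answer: -36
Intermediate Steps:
u(G) = G² (u(G) = ((G + G)*(G + G))/4 = ((2*G)*(2*G))/4 = (4*G²)/4 = G²)
r(H) = 9 + H
u(-6)*(r(U) + p(5)) = (-6)²*((9 + 0) - 10) = 36*(9 - 10) = 36*(-1) = -36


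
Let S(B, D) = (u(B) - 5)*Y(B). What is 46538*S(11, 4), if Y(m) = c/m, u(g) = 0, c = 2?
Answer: -465380/11 ≈ -42307.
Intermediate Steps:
Y(m) = 2/m
S(B, D) = -10/B (S(B, D) = (0 - 5)*(2/B) = -10/B)
46538*S(11, 4) = 46538*(-10/11) = -465380/11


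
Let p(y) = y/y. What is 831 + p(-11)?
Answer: 832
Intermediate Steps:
p(y) = 1
831 + p(-11) = 831 + 1 = 832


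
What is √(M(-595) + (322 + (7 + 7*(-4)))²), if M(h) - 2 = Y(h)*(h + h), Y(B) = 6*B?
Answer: √4338903 ≈ 2083.0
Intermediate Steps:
M(h) = 2 + 12*h² (M(h) = 2 + (6*h)*(h + h) = 2 + (6*h)*(2*h) = 2 + 12*h²)
√(M(-595) + (322 + (7 + 7*(-4)))²) = √((2 + 12*(-595)²) + (322 + (7 + 7*(-4)))²) = √((2 + 12*354025) + (322 + (7 - 28))²) = √((2 + 4248300) + (322 - 21)²) = √(4248302 + 301²) = √(4248302 + 90601) = √4338903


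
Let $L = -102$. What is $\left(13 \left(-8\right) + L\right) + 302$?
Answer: $96$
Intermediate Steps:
$\left(13 \left(-8\right) + L\right) + 302 = \left(13 \left(-8\right) - 102\right) + 302 = \left(-104 - 102\right) + 302 = -206 + 302 = 96$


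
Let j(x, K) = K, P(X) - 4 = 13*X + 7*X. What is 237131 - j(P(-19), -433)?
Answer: 237564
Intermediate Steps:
P(X) = 4 + 20*X (P(X) = 4 + (13*X + 7*X) = 4 + 20*X)
237131 - j(P(-19), -433) = 237131 - 1*(-433) = 237131 + 433 = 237564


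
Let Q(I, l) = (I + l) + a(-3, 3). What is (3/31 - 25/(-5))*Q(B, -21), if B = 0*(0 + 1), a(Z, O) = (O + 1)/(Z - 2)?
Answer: -17222/155 ≈ -111.11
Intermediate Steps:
a(Z, O) = (1 + O)/(-2 + Z)
B = 0 (B = 0*1 = 0)
Q(I, l) = -4/5 + I + l (Q(I, l) = (I + l) + (1 + 3)/(-2 - 3) = (I + l) + 4/(-5) = (I + l) - 1/5*4 = (I + l) - 4/5 = -4/5 + I + l)
(3/31 - 25/(-5))*Q(B, -21) = (3/31 - 25/(-5))*(-4/5 + 0 - 21) = (3*(1/31) - 25*(-1/5))*(-109/5) = (3/31 + 5)*(-109/5) = (158/31)*(-109/5) = -17222/155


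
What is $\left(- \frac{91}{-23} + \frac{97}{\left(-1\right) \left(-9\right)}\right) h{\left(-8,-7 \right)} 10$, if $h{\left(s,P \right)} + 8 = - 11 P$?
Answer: $\frac{30500}{3} \approx 10167.0$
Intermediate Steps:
$h{\left(s,P \right)} = -8 - 11 P$
$\left(- \frac{91}{-23} + \frac{97}{\left(-1\right) \left(-9\right)}\right) h{\left(-8,-7 \right)} 10 = \left(- \frac{91}{-23} + \frac{97}{\left(-1\right) \left(-9\right)}\right) \left(-8 - -77\right) 10 = \left(\left(-91\right) \left(- \frac{1}{23}\right) + \frac{97}{9}\right) \left(-8 + 77\right) 10 = \left(\frac{91}{23} + 97 \cdot \frac{1}{9}\right) 69 \cdot 10 = \left(\frac{91}{23} + \frac{97}{9}\right) 69 \cdot 10 = \frac{3050}{207} \cdot 69 \cdot 10 = \frac{3050}{3} \cdot 10 = \frac{30500}{3}$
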